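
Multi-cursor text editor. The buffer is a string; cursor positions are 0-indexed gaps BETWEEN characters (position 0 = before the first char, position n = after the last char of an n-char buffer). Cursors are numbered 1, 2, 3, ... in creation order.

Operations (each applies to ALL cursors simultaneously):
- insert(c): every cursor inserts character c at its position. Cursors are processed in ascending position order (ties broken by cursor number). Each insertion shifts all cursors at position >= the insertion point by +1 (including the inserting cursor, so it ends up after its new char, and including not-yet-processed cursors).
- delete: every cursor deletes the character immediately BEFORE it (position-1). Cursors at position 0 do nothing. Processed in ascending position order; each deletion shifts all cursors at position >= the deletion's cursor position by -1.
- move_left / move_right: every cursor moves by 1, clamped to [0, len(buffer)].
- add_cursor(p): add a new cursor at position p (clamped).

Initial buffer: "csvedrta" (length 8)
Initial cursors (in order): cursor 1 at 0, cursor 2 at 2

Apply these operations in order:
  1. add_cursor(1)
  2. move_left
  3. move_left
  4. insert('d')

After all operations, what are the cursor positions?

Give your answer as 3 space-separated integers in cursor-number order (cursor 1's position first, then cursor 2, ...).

Answer: 3 3 3

Derivation:
After op 1 (add_cursor(1)): buffer="csvedrta" (len 8), cursors c1@0 c3@1 c2@2, authorship ........
After op 2 (move_left): buffer="csvedrta" (len 8), cursors c1@0 c3@0 c2@1, authorship ........
After op 3 (move_left): buffer="csvedrta" (len 8), cursors c1@0 c2@0 c3@0, authorship ........
After op 4 (insert('d')): buffer="dddcsvedrta" (len 11), cursors c1@3 c2@3 c3@3, authorship 123........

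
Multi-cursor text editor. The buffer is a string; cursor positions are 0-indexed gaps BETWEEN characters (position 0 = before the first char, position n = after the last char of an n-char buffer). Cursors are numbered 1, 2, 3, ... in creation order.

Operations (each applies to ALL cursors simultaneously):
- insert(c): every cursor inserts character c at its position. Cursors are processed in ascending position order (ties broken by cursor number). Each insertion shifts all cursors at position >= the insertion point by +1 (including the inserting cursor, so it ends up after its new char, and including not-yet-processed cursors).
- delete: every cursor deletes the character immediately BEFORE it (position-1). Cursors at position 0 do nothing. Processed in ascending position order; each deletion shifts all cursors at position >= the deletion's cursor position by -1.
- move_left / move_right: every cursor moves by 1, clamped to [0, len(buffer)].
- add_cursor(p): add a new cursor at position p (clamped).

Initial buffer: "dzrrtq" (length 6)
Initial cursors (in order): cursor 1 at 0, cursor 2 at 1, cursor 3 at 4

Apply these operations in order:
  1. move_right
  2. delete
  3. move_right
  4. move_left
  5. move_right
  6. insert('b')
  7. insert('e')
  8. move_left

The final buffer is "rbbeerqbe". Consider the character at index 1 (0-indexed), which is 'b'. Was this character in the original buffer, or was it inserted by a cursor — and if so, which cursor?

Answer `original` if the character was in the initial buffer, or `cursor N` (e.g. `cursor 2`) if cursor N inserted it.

Answer: cursor 1

Derivation:
After op 1 (move_right): buffer="dzrrtq" (len 6), cursors c1@1 c2@2 c3@5, authorship ......
After op 2 (delete): buffer="rrq" (len 3), cursors c1@0 c2@0 c3@2, authorship ...
After op 3 (move_right): buffer="rrq" (len 3), cursors c1@1 c2@1 c3@3, authorship ...
After op 4 (move_left): buffer="rrq" (len 3), cursors c1@0 c2@0 c3@2, authorship ...
After op 5 (move_right): buffer="rrq" (len 3), cursors c1@1 c2@1 c3@3, authorship ...
After op 6 (insert('b')): buffer="rbbrqb" (len 6), cursors c1@3 c2@3 c3@6, authorship .12..3
After op 7 (insert('e')): buffer="rbbeerqbe" (len 9), cursors c1@5 c2@5 c3@9, authorship .1212..33
After op 8 (move_left): buffer="rbbeerqbe" (len 9), cursors c1@4 c2@4 c3@8, authorship .1212..33
Authorship (.=original, N=cursor N): . 1 2 1 2 . . 3 3
Index 1: author = 1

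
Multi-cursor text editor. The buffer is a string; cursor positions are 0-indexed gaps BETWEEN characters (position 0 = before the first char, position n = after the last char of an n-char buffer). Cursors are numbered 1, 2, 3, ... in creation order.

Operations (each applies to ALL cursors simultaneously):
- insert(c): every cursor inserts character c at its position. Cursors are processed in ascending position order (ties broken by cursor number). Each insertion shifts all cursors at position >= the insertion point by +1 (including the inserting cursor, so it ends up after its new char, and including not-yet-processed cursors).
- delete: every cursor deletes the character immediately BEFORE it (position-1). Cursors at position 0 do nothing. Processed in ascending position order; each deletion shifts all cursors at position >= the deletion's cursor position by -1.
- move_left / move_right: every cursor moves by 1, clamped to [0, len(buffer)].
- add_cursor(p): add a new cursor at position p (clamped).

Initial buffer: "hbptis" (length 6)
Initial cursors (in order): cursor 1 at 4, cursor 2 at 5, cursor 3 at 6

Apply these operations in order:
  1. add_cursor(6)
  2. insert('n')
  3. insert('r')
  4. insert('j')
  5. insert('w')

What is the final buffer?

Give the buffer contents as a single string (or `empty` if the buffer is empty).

Answer: hbptnrjwinrjwsnnrrjjww

Derivation:
After op 1 (add_cursor(6)): buffer="hbptis" (len 6), cursors c1@4 c2@5 c3@6 c4@6, authorship ......
After op 2 (insert('n')): buffer="hbptninsnn" (len 10), cursors c1@5 c2@7 c3@10 c4@10, authorship ....1.2.34
After op 3 (insert('r')): buffer="hbptnrinrsnnrr" (len 14), cursors c1@6 c2@9 c3@14 c4@14, authorship ....11.22.3434
After op 4 (insert('j')): buffer="hbptnrjinrjsnnrrjj" (len 18), cursors c1@7 c2@11 c3@18 c4@18, authorship ....111.222.343434
After op 5 (insert('w')): buffer="hbptnrjwinrjwsnnrrjjww" (len 22), cursors c1@8 c2@13 c3@22 c4@22, authorship ....1111.2222.34343434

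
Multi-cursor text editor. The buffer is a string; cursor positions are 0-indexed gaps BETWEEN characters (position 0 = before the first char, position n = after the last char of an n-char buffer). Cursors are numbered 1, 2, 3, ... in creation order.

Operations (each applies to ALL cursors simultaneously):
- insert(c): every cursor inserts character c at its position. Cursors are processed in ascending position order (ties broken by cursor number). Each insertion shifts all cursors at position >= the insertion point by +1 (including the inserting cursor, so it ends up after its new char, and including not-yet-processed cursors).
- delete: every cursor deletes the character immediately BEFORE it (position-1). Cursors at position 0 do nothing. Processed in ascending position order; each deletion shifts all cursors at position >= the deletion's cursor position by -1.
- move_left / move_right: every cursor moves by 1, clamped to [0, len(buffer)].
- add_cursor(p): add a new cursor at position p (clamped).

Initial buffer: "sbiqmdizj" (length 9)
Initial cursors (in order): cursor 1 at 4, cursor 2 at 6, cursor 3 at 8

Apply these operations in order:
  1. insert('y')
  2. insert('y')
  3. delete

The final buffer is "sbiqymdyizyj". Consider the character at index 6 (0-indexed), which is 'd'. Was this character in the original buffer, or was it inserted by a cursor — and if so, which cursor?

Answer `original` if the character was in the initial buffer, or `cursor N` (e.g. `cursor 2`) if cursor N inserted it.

After op 1 (insert('y')): buffer="sbiqymdyizyj" (len 12), cursors c1@5 c2@8 c3@11, authorship ....1..2..3.
After op 2 (insert('y')): buffer="sbiqyymdyyizyyj" (len 15), cursors c1@6 c2@10 c3@14, authorship ....11..22..33.
After op 3 (delete): buffer="sbiqymdyizyj" (len 12), cursors c1@5 c2@8 c3@11, authorship ....1..2..3.
Authorship (.=original, N=cursor N): . . . . 1 . . 2 . . 3 .
Index 6: author = original

Answer: original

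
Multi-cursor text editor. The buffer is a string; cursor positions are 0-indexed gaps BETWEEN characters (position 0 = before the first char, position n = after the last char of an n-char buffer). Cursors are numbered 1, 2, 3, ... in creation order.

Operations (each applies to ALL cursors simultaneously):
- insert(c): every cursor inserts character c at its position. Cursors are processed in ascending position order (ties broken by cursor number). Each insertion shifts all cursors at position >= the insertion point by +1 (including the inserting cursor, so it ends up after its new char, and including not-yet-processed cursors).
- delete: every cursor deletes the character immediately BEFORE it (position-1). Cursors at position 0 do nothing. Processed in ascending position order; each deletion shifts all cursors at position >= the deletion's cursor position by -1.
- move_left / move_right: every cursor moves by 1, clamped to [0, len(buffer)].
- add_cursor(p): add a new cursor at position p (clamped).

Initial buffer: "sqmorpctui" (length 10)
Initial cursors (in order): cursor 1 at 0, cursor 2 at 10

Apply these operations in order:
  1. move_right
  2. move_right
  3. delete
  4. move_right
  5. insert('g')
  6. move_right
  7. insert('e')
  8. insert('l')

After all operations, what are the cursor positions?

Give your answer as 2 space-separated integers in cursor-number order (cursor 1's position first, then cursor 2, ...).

After op 1 (move_right): buffer="sqmorpctui" (len 10), cursors c1@1 c2@10, authorship ..........
After op 2 (move_right): buffer="sqmorpctui" (len 10), cursors c1@2 c2@10, authorship ..........
After op 3 (delete): buffer="smorpctu" (len 8), cursors c1@1 c2@8, authorship ........
After op 4 (move_right): buffer="smorpctu" (len 8), cursors c1@2 c2@8, authorship ........
After op 5 (insert('g')): buffer="smgorpctug" (len 10), cursors c1@3 c2@10, authorship ..1......2
After op 6 (move_right): buffer="smgorpctug" (len 10), cursors c1@4 c2@10, authorship ..1......2
After op 7 (insert('e')): buffer="smgoerpctuge" (len 12), cursors c1@5 c2@12, authorship ..1.1.....22
After op 8 (insert('l')): buffer="smgoelrpctugel" (len 14), cursors c1@6 c2@14, authorship ..1.11.....222

Answer: 6 14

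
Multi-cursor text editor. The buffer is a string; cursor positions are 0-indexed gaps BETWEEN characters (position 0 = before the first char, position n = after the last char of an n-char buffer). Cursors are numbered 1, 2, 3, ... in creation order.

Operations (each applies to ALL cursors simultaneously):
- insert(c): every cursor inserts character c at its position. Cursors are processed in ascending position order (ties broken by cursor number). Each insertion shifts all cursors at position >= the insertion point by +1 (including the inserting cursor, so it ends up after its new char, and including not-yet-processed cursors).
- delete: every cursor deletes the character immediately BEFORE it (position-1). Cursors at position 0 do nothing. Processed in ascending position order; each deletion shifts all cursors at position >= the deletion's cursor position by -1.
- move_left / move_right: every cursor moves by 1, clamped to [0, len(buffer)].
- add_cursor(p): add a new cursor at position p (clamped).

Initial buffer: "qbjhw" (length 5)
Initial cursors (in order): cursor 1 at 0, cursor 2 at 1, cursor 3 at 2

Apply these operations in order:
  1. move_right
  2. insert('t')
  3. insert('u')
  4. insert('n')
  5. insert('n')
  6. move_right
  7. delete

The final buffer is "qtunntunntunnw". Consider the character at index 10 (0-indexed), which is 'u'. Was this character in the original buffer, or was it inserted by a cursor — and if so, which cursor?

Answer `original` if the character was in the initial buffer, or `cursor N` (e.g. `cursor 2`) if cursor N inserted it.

After op 1 (move_right): buffer="qbjhw" (len 5), cursors c1@1 c2@2 c3@3, authorship .....
After op 2 (insert('t')): buffer="qtbtjthw" (len 8), cursors c1@2 c2@4 c3@6, authorship .1.2.3..
After op 3 (insert('u')): buffer="qtubtujtuhw" (len 11), cursors c1@3 c2@6 c3@9, authorship .11.22.33..
After op 4 (insert('n')): buffer="qtunbtunjtunhw" (len 14), cursors c1@4 c2@8 c3@12, authorship .111.222.333..
After op 5 (insert('n')): buffer="qtunnbtunnjtunnhw" (len 17), cursors c1@5 c2@10 c3@15, authorship .1111.2222.3333..
After op 6 (move_right): buffer="qtunnbtunnjtunnhw" (len 17), cursors c1@6 c2@11 c3@16, authorship .1111.2222.3333..
After op 7 (delete): buffer="qtunntunntunnw" (len 14), cursors c1@5 c2@9 c3@13, authorship .111122223333.
Authorship (.=original, N=cursor N): . 1 1 1 1 2 2 2 2 3 3 3 3 .
Index 10: author = 3

Answer: cursor 3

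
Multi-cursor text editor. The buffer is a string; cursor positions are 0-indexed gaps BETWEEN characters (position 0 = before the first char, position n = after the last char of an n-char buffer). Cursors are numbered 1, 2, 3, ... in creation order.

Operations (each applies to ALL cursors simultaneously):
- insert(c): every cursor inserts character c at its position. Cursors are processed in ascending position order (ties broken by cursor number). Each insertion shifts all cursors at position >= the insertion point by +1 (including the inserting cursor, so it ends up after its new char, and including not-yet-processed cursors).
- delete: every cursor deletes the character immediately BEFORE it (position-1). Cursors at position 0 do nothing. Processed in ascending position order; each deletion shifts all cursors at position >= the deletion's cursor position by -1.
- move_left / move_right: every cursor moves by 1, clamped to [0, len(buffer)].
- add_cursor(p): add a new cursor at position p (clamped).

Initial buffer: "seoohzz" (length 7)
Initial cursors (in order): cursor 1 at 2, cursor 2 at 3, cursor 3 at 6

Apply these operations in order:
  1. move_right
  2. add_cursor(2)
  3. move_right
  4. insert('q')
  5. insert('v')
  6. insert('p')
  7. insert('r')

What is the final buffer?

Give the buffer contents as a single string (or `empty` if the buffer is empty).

Answer: seoqvproqvprhqvprzzqvpr

Derivation:
After op 1 (move_right): buffer="seoohzz" (len 7), cursors c1@3 c2@4 c3@7, authorship .......
After op 2 (add_cursor(2)): buffer="seoohzz" (len 7), cursors c4@2 c1@3 c2@4 c3@7, authorship .......
After op 3 (move_right): buffer="seoohzz" (len 7), cursors c4@3 c1@4 c2@5 c3@7, authorship .......
After op 4 (insert('q')): buffer="seoqoqhqzzq" (len 11), cursors c4@4 c1@6 c2@8 c3@11, authorship ...4.1.2..3
After op 5 (insert('v')): buffer="seoqvoqvhqvzzqv" (len 15), cursors c4@5 c1@8 c2@11 c3@15, authorship ...44.11.22..33
After op 6 (insert('p')): buffer="seoqvpoqvphqvpzzqvp" (len 19), cursors c4@6 c1@10 c2@14 c3@19, authorship ...444.111.222..333
After op 7 (insert('r')): buffer="seoqvproqvprhqvprzzqvpr" (len 23), cursors c4@7 c1@12 c2@17 c3@23, authorship ...4444.1111.2222..3333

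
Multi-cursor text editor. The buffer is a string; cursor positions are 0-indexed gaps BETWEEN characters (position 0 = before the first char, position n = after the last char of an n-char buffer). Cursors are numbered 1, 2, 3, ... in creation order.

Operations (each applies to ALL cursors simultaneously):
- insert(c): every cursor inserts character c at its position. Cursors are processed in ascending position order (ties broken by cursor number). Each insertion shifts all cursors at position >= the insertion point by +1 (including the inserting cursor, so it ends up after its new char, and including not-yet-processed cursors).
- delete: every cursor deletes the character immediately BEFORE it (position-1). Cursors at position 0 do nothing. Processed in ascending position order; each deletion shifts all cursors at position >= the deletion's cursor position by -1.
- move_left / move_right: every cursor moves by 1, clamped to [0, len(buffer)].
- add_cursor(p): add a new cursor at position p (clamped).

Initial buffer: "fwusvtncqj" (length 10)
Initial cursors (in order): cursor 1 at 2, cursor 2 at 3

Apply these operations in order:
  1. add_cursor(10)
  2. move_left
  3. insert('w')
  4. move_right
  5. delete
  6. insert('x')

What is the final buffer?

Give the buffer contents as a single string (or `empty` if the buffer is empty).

Answer: fwxwxsvtncqwx

Derivation:
After op 1 (add_cursor(10)): buffer="fwusvtncqj" (len 10), cursors c1@2 c2@3 c3@10, authorship ..........
After op 2 (move_left): buffer="fwusvtncqj" (len 10), cursors c1@1 c2@2 c3@9, authorship ..........
After op 3 (insert('w')): buffer="fwwwusvtncqwj" (len 13), cursors c1@2 c2@4 c3@12, authorship .1.2.......3.
After op 4 (move_right): buffer="fwwwusvtncqwj" (len 13), cursors c1@3 c2@5 c3@13, authorship .1.2.......3.
After op 5 (delete): buffer="fwwsvtncqw" (len 10), cursors c1@2 c2@3 c3@10, authorship .12......3
After op 6 (insert('x')): buffer="fwxwxsvtncqwx" (len 13), cursors c1@3 c2@5 c3@13, authorship .1122......33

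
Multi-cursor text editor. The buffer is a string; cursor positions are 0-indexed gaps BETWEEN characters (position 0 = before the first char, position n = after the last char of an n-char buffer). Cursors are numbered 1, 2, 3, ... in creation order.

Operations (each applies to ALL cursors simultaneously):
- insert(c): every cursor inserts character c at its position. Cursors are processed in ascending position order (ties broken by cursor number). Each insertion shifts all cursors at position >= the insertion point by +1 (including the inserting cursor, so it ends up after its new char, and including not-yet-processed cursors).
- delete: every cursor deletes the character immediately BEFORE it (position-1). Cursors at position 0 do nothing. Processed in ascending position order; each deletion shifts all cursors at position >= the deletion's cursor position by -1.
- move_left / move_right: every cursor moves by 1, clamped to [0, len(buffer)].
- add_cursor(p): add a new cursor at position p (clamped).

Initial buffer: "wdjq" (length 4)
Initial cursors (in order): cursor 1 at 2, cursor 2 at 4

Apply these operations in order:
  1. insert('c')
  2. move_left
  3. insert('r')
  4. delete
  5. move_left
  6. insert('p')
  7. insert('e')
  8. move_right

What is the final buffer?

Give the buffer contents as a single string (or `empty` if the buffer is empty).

Answer: wpedcjpeqc

Derivation:
After op 1 (insert('c')): buffer="wdcjqc" (len 6), cursors c1@3 c2@6, authorship ..1..2
After op 2 (move_left): buffer="wdcjqc" (len 6), cursors c1@2 c2@5, authorship ..1..2
After op 3 (insert('r')): buffer="wdrcjqrc" (len 8), cursors c1@3 c2@7, authorship ..11..22
After op 4 (delete): buffer="wdcjqc" (len 6), cursors c1@2 c2@5, authorship ..1..2
After op 5 (move_left): buffer="wdcjqc" (len 6), cursors c1@1 c2@4, authorship ..1..2
After op 6 (insert('p')): buffer="wpdcjpqc" (len 8), cursors c1@2 c2@6, authorship .1.1.2.2
After op 7 (insert('e')): buffer="wpedcjpeqc" (len 10), cursors c1@3 c2@8, authorship .11.1.22.2
After op 8 (move_right): buffer="wpedcjpeqc" (len 10), cursors c1@4 c2@9, authorship .11.1.22.2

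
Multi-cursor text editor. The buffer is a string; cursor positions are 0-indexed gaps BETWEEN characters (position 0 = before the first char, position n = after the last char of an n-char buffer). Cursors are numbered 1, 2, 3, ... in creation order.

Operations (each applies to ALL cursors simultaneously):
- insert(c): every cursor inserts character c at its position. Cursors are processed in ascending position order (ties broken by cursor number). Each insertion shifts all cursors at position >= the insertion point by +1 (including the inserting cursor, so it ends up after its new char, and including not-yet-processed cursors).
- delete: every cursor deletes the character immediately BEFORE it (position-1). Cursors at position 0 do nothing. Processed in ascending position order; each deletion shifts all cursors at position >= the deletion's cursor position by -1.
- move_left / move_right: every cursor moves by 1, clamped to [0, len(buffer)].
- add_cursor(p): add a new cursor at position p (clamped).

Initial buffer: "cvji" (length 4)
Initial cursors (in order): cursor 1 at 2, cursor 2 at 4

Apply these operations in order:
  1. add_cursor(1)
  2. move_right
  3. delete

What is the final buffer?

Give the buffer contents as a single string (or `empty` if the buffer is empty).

Answer: c

Derivation:
After op 1 (add_cursor(1)): buffer="cvji" (len 4), cursors c3@1 c1@2 c2@4, authorship ....
After op 2 (move_right): buffer="cvji" (len 4), cursors c3@2 c1@3 c2@4, authorship ....
After op 3 (delete): buffer="c" (len 1), cursors c1@1 c2@1 c3@1, authorship .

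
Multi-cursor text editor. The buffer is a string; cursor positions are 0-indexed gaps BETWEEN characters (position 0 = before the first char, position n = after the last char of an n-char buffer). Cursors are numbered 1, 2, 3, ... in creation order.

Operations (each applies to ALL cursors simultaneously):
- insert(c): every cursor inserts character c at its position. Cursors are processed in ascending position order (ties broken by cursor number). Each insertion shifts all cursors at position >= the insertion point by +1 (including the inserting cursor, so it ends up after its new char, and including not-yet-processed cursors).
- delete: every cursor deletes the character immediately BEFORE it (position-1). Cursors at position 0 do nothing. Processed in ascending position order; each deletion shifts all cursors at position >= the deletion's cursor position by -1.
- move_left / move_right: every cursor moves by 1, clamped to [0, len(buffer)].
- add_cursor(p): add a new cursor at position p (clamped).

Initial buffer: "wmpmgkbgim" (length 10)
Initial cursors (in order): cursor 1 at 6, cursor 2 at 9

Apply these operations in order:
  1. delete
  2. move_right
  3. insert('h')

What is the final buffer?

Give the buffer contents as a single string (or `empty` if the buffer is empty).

Answer: wmpmgbhgmh

Derivation:
After op 1 (delete): buffer="wmpmgbgm" (len 8), cursors c1@5 c2@7, authorship ........
After op 2 (move_right): buffer="wmpmgbgm" (len 8), cursors c1@6 c2@8, authorship ........
After op 3 (insert('h')): buffer="wmpmgbhgmh" (len 10), cursors c1@7 c2@10, authorship ......1..2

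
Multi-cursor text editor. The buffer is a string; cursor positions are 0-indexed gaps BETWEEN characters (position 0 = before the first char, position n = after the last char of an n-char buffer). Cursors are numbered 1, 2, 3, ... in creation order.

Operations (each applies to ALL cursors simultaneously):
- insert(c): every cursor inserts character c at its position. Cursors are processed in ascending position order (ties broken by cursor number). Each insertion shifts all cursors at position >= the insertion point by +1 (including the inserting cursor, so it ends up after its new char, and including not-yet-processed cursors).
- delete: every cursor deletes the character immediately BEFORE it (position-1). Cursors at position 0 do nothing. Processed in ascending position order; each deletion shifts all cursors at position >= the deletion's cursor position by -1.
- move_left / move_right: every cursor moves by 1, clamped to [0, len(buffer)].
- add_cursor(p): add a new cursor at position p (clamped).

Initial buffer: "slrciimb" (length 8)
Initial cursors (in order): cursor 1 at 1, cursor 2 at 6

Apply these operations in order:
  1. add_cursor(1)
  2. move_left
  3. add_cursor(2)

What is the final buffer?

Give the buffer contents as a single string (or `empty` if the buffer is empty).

After op 1 (add_cursor(1)): buffer="slrciimb" (len 8), cursors c1@1 c3@1 c2@6, authorship ........
After op 2 (move_left): buffer="slrciimb" (len 8), cursors c1@0 c3@0 c2@5, authorship ........
After op 3 (add_cursor(2)): buffer="slrciimb" (len 8), cursors c1@0 c3@0 c4@2 c2@5, authorship ........

Answer: slrciimb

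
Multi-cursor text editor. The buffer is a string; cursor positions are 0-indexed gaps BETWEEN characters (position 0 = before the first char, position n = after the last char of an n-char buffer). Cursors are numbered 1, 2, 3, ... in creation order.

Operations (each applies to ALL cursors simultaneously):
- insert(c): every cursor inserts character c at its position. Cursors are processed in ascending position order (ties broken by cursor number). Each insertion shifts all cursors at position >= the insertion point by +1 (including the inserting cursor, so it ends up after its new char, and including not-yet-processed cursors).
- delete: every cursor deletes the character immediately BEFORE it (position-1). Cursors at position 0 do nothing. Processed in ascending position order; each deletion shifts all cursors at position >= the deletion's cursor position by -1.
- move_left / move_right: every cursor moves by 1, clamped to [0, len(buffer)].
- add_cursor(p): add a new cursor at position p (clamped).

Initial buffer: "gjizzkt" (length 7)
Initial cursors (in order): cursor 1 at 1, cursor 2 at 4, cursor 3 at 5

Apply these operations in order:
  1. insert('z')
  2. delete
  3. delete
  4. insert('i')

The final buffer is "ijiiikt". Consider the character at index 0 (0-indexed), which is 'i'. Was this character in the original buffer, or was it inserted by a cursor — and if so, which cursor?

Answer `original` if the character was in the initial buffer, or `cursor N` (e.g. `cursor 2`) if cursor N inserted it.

Answer: cursor 1

Derivation:
After op 1 (insert('z')): buffer="gzjizzzzkt" (len 10), cursors c1@2 c2@6 c3@8, authorship .1...2.3..
After op 2 (delete): buffer="gjizzkt" (len 7), cursors c1@1 c2@4 c3@5, authorship .......
After op 3 (delete): buffer="jikt" (len 4), cursors c1@0 c2@2 c3@2, authorship ....
After op 4 (insert('i')): buffer="ijiiikt" (len 7), cursors c1@1 c2@5 c3@5, authorship 1..23..
Authorship (.=original, N=cursor N): 1 . . 2 3 . .
Index 0: author = 1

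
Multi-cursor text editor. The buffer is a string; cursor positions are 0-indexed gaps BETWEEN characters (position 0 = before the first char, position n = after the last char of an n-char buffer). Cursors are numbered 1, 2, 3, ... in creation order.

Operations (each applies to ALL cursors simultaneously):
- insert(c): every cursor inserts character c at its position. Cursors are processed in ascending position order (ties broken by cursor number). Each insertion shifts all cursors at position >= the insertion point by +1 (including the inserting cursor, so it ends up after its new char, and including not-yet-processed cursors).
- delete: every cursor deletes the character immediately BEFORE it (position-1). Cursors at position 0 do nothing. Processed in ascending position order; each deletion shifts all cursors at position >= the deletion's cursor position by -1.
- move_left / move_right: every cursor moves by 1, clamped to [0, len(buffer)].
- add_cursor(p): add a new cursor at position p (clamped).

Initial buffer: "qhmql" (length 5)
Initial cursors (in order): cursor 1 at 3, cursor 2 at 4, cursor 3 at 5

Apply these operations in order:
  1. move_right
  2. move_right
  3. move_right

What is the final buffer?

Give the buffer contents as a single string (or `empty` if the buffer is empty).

After op 1 (move_right): buffer="qhmql" (len 5), cursors c1@4 c2@5 c3@5, authorship .....
After op 2 (move_right): buffer="qhmql" (len 5), cursors c1@5 c2@5 c3@5, authorship .....
After op 3 (move_right): buffer="qhmql" (len 5), cursors c1@5 c2@5 c3@5, authorship .....

Answer: qhmql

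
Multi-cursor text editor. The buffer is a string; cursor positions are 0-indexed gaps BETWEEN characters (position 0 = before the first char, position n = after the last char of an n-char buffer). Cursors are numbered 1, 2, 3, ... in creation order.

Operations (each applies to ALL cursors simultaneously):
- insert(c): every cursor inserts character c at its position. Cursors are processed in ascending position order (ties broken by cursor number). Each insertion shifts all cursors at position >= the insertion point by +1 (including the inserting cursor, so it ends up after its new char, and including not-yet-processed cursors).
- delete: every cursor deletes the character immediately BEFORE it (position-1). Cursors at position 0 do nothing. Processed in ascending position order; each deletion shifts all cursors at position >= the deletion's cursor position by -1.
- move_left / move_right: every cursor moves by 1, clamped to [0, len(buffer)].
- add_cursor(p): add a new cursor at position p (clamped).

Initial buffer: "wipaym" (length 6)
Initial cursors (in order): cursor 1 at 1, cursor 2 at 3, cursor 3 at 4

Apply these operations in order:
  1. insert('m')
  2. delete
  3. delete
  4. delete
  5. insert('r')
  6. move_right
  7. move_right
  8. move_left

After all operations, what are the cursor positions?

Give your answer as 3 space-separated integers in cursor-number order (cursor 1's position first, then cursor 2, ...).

Answer: 4 4 4

Derivation:
After op 1 (insert('m')): buffer="wmipmamym" (len 9), cursors c1@2 c2@5 c3@7, authorship .1..2.3..
After op 2 (delete): buffer="wipaym" (len 6), cursors c1@1 c2@3 c3@4, authorship ......
After op 3 (delete): buffer="iym" (len 3), cursors c1@0 c2@1 c3@1, authorship ...
After op 4 (delete): buffer="ym" (len 2), cursors c1@0 c2@0 c3@0, authorship ..
After op 5 (insert('r')): buffer="rrrym" (len 5), cursors c1@3 c2@3 c3@3, authorship 123..
After op 6 (move_right): buffer="rrrym" (len 5), cursors c1@4 c2@4 c3@4, authorship 123..
After op 7 (move_right): buffer="rrrym" (len 5), cursors c1@5 c2@5 c3@5, authorship 123..
After op 8 (move_left): buffer="rrrym" (len 5), cursors c1@4 c2@4 c3@4, authorship 123..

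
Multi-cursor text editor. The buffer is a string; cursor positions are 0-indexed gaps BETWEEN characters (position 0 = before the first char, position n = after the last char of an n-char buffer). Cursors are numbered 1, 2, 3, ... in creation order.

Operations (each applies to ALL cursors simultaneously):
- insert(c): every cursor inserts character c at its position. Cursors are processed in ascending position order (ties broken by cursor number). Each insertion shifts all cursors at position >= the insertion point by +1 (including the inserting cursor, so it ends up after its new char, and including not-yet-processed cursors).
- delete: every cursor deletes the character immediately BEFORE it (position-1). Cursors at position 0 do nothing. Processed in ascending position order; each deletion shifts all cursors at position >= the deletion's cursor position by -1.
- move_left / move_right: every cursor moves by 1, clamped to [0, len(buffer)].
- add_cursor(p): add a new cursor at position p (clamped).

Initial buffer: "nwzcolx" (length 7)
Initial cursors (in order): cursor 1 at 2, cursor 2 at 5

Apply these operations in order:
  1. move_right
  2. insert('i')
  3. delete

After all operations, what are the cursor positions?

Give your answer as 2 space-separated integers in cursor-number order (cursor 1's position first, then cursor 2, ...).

After op 1 (move_right): buffer="nwzcolx" (len 7), cursors c1@3 c2@6, authorship .......
After op 2 (insert('i')): buffer="nwzicolix" (len 9), cursors c1@4 c2@8, authorship ...1...2.
After op 3 (delete): buffer="nwzcolx" (len 7), cursors c1@3 c2@6, authorship .......

Answer: 3 6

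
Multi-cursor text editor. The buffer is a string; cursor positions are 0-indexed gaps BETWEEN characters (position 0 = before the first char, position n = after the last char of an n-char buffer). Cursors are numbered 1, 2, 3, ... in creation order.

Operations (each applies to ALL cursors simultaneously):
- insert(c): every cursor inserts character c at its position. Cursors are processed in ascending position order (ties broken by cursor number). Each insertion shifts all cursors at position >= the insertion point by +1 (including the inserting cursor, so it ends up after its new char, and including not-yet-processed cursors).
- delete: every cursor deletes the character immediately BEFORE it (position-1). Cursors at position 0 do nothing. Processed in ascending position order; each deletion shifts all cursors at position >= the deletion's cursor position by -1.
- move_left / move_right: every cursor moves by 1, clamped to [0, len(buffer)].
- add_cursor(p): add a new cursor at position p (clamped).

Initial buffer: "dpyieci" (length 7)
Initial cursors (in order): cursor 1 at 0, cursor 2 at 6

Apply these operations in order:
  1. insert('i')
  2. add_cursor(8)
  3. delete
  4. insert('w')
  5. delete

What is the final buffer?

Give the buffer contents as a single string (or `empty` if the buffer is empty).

Answer: dpyiei

Derivation:
After op 1 (insert('i')): buffer="idpyiecii" (len 9), cursors c1@1 c2@8, authorship 1......2.
After op 2 (add_cursor(8)): buffer="idpyiecii" (len 9), cursors c1@1 c2@8 c3@8, authorship 1......2.
After op 3 (delete): buffer="dpyiei" (len 6), cursors c1@0 c2@5 c3@5, authorship ......
After op 4 (insert('w')): buffer="wdpyiewwi" (len 9), cursors c1@1 c2@8 c3@8, authorship 1.....23.
After op 5 (delete): buffer="dpyiei" (len 6), cursors c1@0 c2@5 c3@5, authorship ......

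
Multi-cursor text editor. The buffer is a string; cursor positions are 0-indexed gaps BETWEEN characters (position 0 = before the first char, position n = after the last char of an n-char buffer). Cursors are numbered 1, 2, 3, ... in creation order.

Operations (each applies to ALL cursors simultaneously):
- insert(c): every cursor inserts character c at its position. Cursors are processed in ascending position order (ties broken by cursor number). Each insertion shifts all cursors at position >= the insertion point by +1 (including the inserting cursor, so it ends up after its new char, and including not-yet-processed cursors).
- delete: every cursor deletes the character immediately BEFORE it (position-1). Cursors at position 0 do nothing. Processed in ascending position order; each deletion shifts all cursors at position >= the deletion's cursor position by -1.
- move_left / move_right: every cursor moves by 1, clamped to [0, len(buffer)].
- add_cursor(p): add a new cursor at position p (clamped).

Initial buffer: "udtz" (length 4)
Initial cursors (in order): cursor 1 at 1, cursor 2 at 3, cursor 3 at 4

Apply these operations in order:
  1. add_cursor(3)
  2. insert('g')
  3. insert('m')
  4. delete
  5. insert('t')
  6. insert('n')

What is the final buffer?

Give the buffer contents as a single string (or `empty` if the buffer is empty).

Answer: ugtndtggttnnzgtn

Derivation:
After op 1 (add_cursor(3)): buffer="udtz" (len 4), cursors c1@1 c2@3 c4@3 c3@4, authorship ....
After op 2 (insert('g')): buffer="ugdtggzg" (len 8), cursors c1@2 c2@6 c4@6 c3@8, authorship .1..24.3
After op 3 (insert('m')): buffer="ugmdtggmmzgm" (len 12), cursors c1@3 c2@9 c4@9 c3@12, authorship .11..2424.33
After op 4 (delete): buffer="ugdtggzg" (len 8), cursors c1@2 c2@6 c4@6 c3@8, authorship .1..24.3
After op 5 (insert('t')): buffer="ugtdtggttzgt" (len 12), cursors c1@3 c2@9 c4@9 c3@12, authorship .11..2424.33
After op 6 (insert('n')): buffer="ugtndtggttnnzgtn" (len 16), cursors c1@4 c2@12 c4@12 c3@16, authorship .111..242424.333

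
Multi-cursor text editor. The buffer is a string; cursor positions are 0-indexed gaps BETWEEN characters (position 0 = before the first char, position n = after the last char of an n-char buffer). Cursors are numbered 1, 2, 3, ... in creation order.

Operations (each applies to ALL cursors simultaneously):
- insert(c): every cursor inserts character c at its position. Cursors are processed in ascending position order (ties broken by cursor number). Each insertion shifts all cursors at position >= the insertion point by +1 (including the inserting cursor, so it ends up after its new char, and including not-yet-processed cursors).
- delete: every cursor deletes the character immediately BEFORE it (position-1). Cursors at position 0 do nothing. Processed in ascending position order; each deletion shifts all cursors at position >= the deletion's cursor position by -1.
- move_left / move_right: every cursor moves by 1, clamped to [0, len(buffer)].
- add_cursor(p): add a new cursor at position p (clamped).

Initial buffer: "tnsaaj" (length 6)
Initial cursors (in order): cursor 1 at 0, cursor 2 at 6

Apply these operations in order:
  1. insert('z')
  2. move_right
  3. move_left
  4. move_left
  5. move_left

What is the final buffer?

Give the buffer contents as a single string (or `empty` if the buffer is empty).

After op 1 (insert('z')): buffer="ztnsaajz" (len 8), cursors c1@1 c2@8, authorship 1......2
After op 2 (move_right): buffer="ztnsaajz" (len 8), cursors c1@2 c2@8, authorship 1......2
After op 3 (move_left): buffer="ztnsaajz" (len 8), cursors c1@1 c2@7, authorship 1......2
After op 4 (move_left): buffer="ztnsaajz" (len 8), cursors c1@0 c2@6, authorship 1......2
After op 5 (move_left): buffer="ztnsaajz" (len 8), cursors c1@0 c2@5, authorship 1......2

Answer: ztnsaajz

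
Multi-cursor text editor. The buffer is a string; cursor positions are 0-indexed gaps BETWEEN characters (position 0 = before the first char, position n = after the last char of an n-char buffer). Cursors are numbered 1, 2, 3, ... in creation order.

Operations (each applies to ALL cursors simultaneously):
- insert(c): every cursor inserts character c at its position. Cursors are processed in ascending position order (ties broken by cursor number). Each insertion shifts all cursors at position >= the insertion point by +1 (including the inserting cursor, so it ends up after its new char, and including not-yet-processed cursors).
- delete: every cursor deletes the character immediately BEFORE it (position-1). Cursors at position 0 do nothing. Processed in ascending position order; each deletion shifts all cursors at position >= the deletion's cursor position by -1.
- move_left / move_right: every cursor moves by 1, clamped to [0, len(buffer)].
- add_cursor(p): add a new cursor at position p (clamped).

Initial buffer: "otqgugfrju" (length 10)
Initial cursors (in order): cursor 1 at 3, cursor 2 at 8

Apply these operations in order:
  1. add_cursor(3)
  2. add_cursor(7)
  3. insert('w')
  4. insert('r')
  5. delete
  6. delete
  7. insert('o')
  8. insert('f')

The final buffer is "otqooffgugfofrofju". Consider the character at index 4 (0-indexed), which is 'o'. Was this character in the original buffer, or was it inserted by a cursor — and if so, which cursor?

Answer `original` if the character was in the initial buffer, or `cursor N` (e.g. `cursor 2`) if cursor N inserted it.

Answer: cursor 3

Derivation:
After op 1 (add_cursor(3)): buffer="otqgugfrju" (len 10), cursors c1@3 c3@3 c2@8, authorship ..........
After op 2 (add_cursor(7)): buffer="otqgugfrju" (len 10), cursors c1@3 c3@3 c4@7 c2@8, authorship ..........
After op 3 (insert('w')): buffer="otqwwgugfwrwju" (len 14), cursors c1@5 c3@5 c4@10 c2@12, authorship ...13....4.2..
After op 4 (insert('r')): buffer="otqwwrrgugfwrrwrju" (len 18), cursors c1@7 c3@7 c4@13 c2@16, authorship ...1313....44.22..
After op 5 (delete): buffer="otqwwgugfwrwju" (len 14), cursors c1@5 c3@5 c4@10 c2@12, authorship ...13....4.2..
After op 6 (delete): buffer="otqgugfrju" (len 10), cursors c1@3 c3@3 c4@7 c2@8, authorship ..........
After op 7 (insert('o')): buffer="otqoogugforoju" (len 14), cursors c1@5 c3@5 c4@10 c2@12, authorship ...13....4.2..
After op 8 (insert('f')): buffer="otqooffgugfofrofju" (len 18), cursors c1@7 c3@7 c4@13 c2@16, authorship ...1313....44.22..
Authorship (.=original, N=cursor N): . . . 1 3 1 3 . . . . 4 4 . 2 2 . .
Index 4: author = 3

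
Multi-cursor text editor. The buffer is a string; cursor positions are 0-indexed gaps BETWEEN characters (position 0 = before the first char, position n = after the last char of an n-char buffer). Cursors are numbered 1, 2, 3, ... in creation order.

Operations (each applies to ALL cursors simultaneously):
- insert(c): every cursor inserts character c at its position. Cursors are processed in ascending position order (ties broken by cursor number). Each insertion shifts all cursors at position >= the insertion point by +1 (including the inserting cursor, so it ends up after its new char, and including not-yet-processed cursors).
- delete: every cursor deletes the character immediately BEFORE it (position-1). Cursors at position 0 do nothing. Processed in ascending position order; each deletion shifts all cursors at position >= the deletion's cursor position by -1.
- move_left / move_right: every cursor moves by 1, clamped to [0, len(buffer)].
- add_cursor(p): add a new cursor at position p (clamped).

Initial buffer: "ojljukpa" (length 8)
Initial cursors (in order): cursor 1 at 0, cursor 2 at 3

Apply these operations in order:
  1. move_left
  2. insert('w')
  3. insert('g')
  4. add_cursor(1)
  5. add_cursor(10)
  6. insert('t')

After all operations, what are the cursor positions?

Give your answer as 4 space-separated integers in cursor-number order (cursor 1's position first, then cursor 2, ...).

After op 1 (move_left): buffer="ojljukpa" (len 8), cursors c1@0 c2@2, authorship ........
After op 2 (insert('w')): buffer="wojwljukpa" (len 10), cursors c1@1 c2@4, authorship 1..2......
After op 3 (insert('g')): buffer="wgojwgljukpa" (len 12), cursors c1@2 c2@6, authorship 11..22......
After op 4 (add_cursor(1)): buffer="wgojwgljukpa" (len 12), cursors c3@1 c1@2 c2@6, authorship 11..22......
After op 5 (add_cursor(10)): buffer="wgojwgljukpa" (len 12), cursors c3@1 c1@2 c2@6 c4@10, authorship 11..22......
After op 6 (insert('t')): buffer="wtgtojwgtljuktpa" (len 16), cursors c3@2 c1@4 c2@9 c4@14, authorship 1311..222....4..

Answer: 4 9 2 14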